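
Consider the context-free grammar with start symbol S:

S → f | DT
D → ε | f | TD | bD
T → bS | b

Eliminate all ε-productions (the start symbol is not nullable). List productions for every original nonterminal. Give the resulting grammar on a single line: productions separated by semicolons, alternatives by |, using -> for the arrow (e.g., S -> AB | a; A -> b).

Nullable set: {D}.
S -> DT: D nullable, giving DT | T.
Drop D -> ε.
D -> TD: D nullable, giving T | TD.
D -> bD: D nullable, giving b | bD.
Unchanged (no nullable symbols): S -> f; D -> f; T -> b; T -> bS.

S -> T | f | DT; D -> T | b | f | TD | bD; T -> b | bS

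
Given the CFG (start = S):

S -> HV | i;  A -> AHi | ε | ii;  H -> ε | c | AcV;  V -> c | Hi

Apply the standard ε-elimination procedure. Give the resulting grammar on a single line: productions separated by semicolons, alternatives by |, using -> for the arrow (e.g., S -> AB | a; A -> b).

Nullable set: {A, H}.
S -> HV: H nullable, giving HV | V.
Drop A -> ε.
A -> AHi: A, H nullable, giving AHi | Ai | Hi | i.
Drop H -> ε.
H -> AcV: A nullable, giving AcV | cV.
V -> Hi: H nullable, giving Hi | i.
Unchanged (no nullable symbols): S -> i; A -> ii; H -> c; V -> c.

S -> V | i | HV; A -> i | Ai | Hi | ii | AHi; H -> c | cV | AcV; V -> c | i | Hi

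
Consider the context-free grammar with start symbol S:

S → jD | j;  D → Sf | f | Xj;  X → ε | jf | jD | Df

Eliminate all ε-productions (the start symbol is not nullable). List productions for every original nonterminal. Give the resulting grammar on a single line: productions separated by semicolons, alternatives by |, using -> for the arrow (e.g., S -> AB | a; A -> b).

Nullable set: {X}.
D -> Xj: X nullable, giving Xj | j.
Drop X -> ε.
Unchanged (no nullable symbols): S -> j; S -> jD; D -> Sf; D -> f; X -> Df; X -> jD; X -> jf.

S -> j | jD; D -> f | j | Sf | Xj; X -> Df | jD | jf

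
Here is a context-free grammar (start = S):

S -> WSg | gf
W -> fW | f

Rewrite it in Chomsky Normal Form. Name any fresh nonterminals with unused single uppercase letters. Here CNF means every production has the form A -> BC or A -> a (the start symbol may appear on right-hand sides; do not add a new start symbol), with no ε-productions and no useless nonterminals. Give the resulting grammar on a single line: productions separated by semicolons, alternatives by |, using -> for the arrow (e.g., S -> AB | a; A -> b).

No ε-productions.
No unit productions to eliminate.
TERM: introduce B -> f, A -> g and substitute in every rule of length ≥2.
BIN: S -> WSA becomes S -> WC, C -> SA.

S -> AB | WC; A -> g; B -> f; C -> SA; W -> f | BW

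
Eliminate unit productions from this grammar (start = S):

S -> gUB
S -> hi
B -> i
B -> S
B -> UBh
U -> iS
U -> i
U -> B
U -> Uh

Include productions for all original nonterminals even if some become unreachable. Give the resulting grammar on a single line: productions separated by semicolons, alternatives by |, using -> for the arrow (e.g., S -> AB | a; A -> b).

Unit productions: B->S, U->B.
Unit pairs (A ⇒* B via units): (B,S), (U,B), (U,S).
S: inherits non-unit rules of {S} → gUB | hi.
B: inherits non-unit rules of {B, S} → UBh | gUB | hi | i.
U: inherits non-unit rules of {B, S, U} → UBh | Uh | gUB | hi | i | iS.

S -> hi | gUB; B -> i | hi | UBh | gUB; U -> i | Uh | hi | iS | UBh | gUB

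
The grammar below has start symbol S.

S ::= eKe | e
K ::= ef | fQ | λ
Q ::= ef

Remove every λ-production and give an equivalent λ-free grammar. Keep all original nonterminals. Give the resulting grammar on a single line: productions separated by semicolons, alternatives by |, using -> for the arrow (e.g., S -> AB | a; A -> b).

S -> e | ee | eKe; K -> ef | fQ; Q -> ef

Nullable set: {K}.
S -> eKe: K nullable, giving eKe | ee.
Drop K -> λ.
Unchanged (no nullable symbols): S -> e; K -> ef; K -> fQ; Q -> ef.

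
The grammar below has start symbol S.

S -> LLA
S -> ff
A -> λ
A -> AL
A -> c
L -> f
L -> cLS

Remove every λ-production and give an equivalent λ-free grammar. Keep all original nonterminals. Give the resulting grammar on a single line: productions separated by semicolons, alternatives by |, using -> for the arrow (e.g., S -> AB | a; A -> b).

Nullable set: {A}.
S -> LLA: A nullable, giving LL | LLA.
Drop A -> λ.
A -> AL: A nullable, giving AL | L.
Unchanged (no nullable symbols): S -> ff; A -> c; L -> cLS; L -> f.

S -> LL | ff | LLA; A -> L | c | AL; L -> f | cLS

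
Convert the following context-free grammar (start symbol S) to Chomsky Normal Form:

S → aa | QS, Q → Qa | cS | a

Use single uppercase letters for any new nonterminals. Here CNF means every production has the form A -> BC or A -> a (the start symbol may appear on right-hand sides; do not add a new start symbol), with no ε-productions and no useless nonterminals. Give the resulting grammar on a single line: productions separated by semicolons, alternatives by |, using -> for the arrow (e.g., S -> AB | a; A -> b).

S -> AA | QS; A -> a; B -> c; Q -> a | BS | QA

No ε-productions.
No unit productions to eliminate.
TERM: introduce A -> a, B -> c and substitute in every rule of length ≥2.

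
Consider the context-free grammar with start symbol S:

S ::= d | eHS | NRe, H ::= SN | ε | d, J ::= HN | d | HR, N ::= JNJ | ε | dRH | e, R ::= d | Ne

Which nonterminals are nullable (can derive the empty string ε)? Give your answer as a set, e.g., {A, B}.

Directly nullable (have an ε-rule): {H, N}.
J is nullable via J -> HN (every symbol on the right is already known nullable).
Not nullable: R, S — each has a terminal in every rule's right-hand side or depends on a non-nullable symbol.

{H, J, N}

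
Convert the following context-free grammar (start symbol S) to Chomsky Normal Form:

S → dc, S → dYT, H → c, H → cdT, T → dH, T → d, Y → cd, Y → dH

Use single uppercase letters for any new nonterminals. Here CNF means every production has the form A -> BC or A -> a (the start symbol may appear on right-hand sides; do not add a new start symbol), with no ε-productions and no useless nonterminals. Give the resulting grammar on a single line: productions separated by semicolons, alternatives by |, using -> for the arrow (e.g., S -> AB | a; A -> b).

No ε-productions.
No unit productions to eliminate.
TERM: introduce A -> c, B -> d and substitute in every rule of length ≥2.
BIN: H -> ABT becomes H -> AC, C -> BT; S -> BYT becomes S -> BD, D -> YT.

S -> BA | BD; A -> c; B -> d; C -> BT; D -> YT; H -> c | AC; T -> d | BH; Y -> AB | BH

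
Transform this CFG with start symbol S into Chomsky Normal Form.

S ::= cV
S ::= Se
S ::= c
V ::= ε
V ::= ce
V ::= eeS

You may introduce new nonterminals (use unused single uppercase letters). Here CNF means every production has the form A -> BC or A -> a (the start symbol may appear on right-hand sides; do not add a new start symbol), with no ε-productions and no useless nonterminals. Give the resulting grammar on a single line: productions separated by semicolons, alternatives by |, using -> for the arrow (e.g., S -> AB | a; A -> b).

Nullable: {V}; after ε-elimination: S -> c | Se | cV; V -> ce | eeS.
No unit productions to eliminate.
TERM: introduce B -> c, A -> e and substitute in every rule of length ≥2.
BIN: V -> AAS becomes V -> AC, C -> AS.

S -> c | BV | SA; A -> e; B -> c; C -> AS; V -> AC | BA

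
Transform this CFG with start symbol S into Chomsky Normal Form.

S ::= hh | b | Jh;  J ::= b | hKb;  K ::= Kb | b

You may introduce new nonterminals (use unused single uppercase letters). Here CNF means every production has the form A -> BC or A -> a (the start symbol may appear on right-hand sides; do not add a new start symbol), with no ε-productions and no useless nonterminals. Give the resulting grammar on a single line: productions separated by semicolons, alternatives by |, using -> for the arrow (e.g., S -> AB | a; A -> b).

No ε-productions.
No unit productions to eliminate.
TERM: introduce B -> b, A -> h and substitute in every rule of length ≥2.
BIN: J -> AKB becomes J -> AC, C -> KB.

S -> b | AA | JA; A -> h; B -> b; C -> KB; J -> b | AC; K -> b | KB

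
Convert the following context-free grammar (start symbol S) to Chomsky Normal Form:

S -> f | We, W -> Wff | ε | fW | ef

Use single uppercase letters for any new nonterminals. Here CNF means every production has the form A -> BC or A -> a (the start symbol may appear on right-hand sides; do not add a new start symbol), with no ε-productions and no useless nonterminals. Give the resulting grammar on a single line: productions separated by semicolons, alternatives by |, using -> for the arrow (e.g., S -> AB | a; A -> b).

S -> e | f | WA; A -> e; B -> f; C -> BB; W -> f | AB | BB | BW | WC

Nullable: {W}; after ε-elimination: S -> e | f | We; W -> f | ef | fW | ff | Wff.
No unit productions to eliminate.
TERM: introduce A -> e, B -> f and substitute in every rule of length ≥2.
BIN: W -> WBB becomes W -> WC, C -> BB.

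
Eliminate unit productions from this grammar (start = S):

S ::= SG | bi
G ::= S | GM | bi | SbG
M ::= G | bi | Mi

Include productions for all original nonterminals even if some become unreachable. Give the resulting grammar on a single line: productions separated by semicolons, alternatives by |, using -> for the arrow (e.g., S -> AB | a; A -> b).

Unit productions: G->S, M->G.
Unit pairs (A ⇒* B via units): (G,S), (M,G), (M,S).
S: inherits non-unit rules of {S} → SG | bi.
G: inherits non-unit rules of {G, S} → GM | SG | SbG | bi.
M: inherits non-unit rules of {G, M, S} → GM | Mi | SG | SbG | bi.

S -> SG | bi; G -> GM | SG | bi | SbG; M -> GM | Mi | SG | bi | SbG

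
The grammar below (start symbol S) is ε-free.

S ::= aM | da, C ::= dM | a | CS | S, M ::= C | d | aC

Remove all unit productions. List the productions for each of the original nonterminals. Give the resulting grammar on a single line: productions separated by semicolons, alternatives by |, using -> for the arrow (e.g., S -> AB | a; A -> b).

S -> aM | da; C -> a | CS | aM | dM | da; M -> a | d | CS | aC | aM | dM | da

Unit productions: C->S, M->C.
Unit pairs (A ⇒* B via units): (C,S), (M,C), (M,S).
S: inherits non-unit rules of {S} → aM | da.
C: inherits non-unit rules of {C, S} → CS | a | aM | dM | da.
M: inherits non-unit rules of {C, M, S} → CS | a | aC | aM | d | dM | da.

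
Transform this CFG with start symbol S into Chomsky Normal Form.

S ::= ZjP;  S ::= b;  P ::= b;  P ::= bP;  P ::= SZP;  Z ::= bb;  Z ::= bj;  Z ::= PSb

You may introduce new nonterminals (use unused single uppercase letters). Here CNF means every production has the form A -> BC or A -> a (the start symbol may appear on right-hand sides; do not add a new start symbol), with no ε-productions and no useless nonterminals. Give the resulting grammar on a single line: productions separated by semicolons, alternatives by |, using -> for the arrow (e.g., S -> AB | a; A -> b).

No ε-productions.
No unit productions to eliminate.
TERM: introduce A -> b, B -> j and substitute in every rule of length ≥2.
BIN: P -> SZP becomes P -> SC, C -> ZP; S -> ZBP becomes S -> ZD, D -> BP; Z -> PSA becomes Z -> PE, E -> SA.

S -> b | ZD; A -> b; B -> j; C -> ZP; D -> BP; E -> SA; P -> b | AP | SC; Z -> AA | AB | PE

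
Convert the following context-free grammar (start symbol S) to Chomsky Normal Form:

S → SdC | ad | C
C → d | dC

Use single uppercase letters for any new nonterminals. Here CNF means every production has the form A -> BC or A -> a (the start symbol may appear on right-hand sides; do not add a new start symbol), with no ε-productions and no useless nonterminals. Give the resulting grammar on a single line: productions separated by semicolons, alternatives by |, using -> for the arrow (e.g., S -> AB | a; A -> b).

No ε-productions.
After unit-elimination: S -> d | ad | dC | SdC; C -> d | dC.
TERM: introduce B -> a, A -> d and substitute in every rule of length ≥2.
BIN: S -> SAC becomes S -> SD, D -> AC.

S -> d | AC | BA | SD; A -> d; B -> a; C -> d | AC; D -> AC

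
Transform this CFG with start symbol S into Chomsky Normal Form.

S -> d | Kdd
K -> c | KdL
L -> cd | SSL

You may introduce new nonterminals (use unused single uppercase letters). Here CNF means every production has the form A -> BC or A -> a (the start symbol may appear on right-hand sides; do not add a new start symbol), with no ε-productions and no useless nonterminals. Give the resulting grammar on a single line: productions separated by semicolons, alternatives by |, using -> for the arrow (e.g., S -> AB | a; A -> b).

No ε-productions.
No unit productions to eliminate.
TERM: introduce B -> c, A -> d and substitute in every rule of length ≥2.
BIN: K -> KAL becomes K -> KC, C -> AL; L -> SSL becomes L -> SD, D -> SL; S -> KAA becomes S -> KE, E -> AA.

S -> d | KE; A -> d; B -> c; C -> AL; D -> SL; E -> AA; K -> c | KC; L -> BA | SD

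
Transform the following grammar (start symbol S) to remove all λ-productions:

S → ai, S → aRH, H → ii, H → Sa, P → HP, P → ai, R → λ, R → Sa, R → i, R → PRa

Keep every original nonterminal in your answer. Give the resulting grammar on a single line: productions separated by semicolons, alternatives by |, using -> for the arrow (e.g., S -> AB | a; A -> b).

S -> aH | ai | aRH; H -> Sa | ii; P -> HP | ai; R -> i | Pa | Sa | PRa

Nullable set: {R}.
S -> aRH: R nullable, giving aH | aRH.
Drop R -> λ.
R -> PRa: R nullable, giving PRa | Pa.
Unchanged (no nullable symbols): S -> ai; H -> Sa; H -> ii; P -> HP; P -> ai; R -> Sa; R -> i.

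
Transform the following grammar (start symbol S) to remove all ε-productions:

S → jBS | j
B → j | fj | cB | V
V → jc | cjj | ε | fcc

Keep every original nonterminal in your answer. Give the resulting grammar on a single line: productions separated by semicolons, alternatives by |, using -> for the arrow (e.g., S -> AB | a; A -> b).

Nullable set: {B, V}.
S -> jBS: B nullable, giving jBS | jS.
B -> V: V nullable, giving V.
B -> cB: B nullable, giving c | cB.
Drop V -> ε.
Unchanged (no nullable symbols): S -> j; B -> fj; B -> j; V -> cjj; V -> fcc; V -> jc.

S -> j | jS | jBS; B -> V | c | j | cB | fj; V -> jc | cjj | fcc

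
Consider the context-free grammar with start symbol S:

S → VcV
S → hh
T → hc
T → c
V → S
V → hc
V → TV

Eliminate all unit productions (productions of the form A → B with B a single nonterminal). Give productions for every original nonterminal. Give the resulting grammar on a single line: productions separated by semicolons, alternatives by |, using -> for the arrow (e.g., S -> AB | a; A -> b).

S -> hh | VcV; T -> c | hc; V -> TV | hc | hh | VcV

Unit productions: V->S.
Unit pairs (A ⇒* B via units): (V,S).
S: inherits non-unit rules of {S} → VcV | hh.
T: inherits non-unit rules of {T} → c | hc.
V: inherits non-unit rules of {S, V} → TV | VcV | hc | hh.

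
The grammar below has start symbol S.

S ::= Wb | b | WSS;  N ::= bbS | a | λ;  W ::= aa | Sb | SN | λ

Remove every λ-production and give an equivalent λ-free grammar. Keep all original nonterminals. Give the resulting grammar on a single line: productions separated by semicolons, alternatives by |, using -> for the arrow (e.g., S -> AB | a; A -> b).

Nullable set: {N, W}.
S -> WSS: W nullable, giving SS | WSS.
S -> Wb: W nullable, giving Wb | b.
Drop N -> λ.
Drop W -> λ.
W -> SN: N nullable, giving S | SN.
Unchanged (no nullable symbols): S -> b; N -> a; N -> bbS; W -> Sb; W -> aa.

S -> b | SS | Wb | WSS; N -> a | bbS; W -> S | SN | Sb | aa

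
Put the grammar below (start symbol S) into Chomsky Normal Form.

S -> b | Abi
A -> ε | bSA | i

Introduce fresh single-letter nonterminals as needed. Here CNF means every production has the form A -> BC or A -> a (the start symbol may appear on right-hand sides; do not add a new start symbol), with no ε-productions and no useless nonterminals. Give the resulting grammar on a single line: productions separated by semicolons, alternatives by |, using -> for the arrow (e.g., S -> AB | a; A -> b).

Nullable: {A}; after ε-elimination: S -> b | bi | Abi; A -> i | bS | bSA.
No unit productions to eliminate.
TERM: introduce B -> b, C -> i and substitute in every rule of length ≥2.
BIN: A -> BSA becomes A -> BD, D -> SA; S -> ABC becomes S -> AE, E -> BC.

S -> b | AE | BC; A -> i | BD | BS; B -> b; C -> i; D -> SA; E -> BC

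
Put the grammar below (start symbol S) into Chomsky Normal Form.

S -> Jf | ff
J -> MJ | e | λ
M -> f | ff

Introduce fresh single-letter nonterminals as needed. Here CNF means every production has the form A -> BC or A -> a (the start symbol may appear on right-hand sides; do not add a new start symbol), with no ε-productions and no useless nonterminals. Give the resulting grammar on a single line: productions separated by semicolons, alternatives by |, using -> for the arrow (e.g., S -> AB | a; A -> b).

S -> f | AA | JA; A -> f; J -> e | f | AA | MJ; M -> f | AA

Nullable: {J}; after ε-elimination: S -> f | Jf | ff; J -> M | e | MJ; M -> f | ff.
After unit-elimination: S -> f | Jf | ff; J -> e | f | MJ | ff; M -> f | ff.
TERM: introduce A -> f and substitute in every rule of length ≥2.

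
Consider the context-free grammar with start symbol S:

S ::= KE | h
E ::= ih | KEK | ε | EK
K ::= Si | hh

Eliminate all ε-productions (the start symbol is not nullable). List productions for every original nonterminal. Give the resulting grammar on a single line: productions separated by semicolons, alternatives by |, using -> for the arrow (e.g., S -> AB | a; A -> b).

Nullable set: {E}.
S -> KE: E nullable, giving K | KE.
Drop E -> ε.
E -> EK: E nullable, giving EK | K.
E -> KEK: E nullable, giving KEK | KK.
Unchanged (no nullable symbols): S -> h; E -> ih; K -> Si; K -> hh.

S -> K | h | KE; E -> K | EK | KK | ih | KEK; K -> Si | hh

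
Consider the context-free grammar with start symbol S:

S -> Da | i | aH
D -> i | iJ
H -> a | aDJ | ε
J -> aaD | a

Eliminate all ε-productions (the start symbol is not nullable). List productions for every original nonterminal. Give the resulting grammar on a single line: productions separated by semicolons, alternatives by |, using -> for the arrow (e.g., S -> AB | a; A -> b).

Nullable set: {H}.
S -> aH: H nullable, giving a | aH.
Drop H -> ε.
Unchanged (no nullable symbols): S -> Da; S -> i; D -> i; D -> iJ; H -> a; H -> aDJ; J -> a; J -> aaD.

S -> a | i | Da | aH; D -> i | iJ; H -> a | aDJ; J -> a | aaD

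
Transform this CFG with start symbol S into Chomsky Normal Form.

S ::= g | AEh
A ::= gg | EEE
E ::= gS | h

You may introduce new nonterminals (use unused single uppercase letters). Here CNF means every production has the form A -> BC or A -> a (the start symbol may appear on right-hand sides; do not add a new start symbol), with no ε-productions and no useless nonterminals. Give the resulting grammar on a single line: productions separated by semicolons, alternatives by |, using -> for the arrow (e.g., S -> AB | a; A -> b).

No ε-productions.
No unit productions to eliminate.
TERM: introduce B -> g, C -> h and substitute in every rule of length ≥2.
BIN: A -> EEE becomes A -> ED, D -> EE; S -> AEC becomes S -> AF, F -> EC.

S -> g | AF; A -> BB | ED; B -> g; C -> h; D -> EE; E -> h | BS; F -> EC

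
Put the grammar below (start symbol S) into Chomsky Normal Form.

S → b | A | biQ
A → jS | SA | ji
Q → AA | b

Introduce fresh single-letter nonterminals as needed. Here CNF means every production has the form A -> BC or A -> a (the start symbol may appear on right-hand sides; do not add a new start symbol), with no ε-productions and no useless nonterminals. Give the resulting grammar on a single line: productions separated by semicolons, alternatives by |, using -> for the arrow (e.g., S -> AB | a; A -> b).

No ε-productions.
After unit-elimination: S -> b | SA | jS | ji | biQ; A -> SA | jS | ji; Q -> b | AA.
TERM: introduce D -> b, C -> i, B -> j and substitute in every rule of length ≥2.
BIN: S -> DCQ becomes S -> DE, E -> CQ.

S -> b | BC | BS | DE | SA; A -> BC | BS | SA; B -> j; C -> i; D -> b; E -> CQ; Q -> b | AA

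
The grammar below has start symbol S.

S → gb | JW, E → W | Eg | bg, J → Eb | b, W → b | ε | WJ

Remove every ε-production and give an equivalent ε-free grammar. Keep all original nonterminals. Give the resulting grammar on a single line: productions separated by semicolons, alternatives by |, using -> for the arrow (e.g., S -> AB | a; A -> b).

Nullable set: {E, W}.
S -> JW: W nullable, giving J | JW.
E -> Eg: E nullable, giving Eg | g.
E -> W: W nullable, giving W.
J -> Eb: E nullable, giving Eb | b.
Drop W -> ε.
W -> WJ: W nullable, giving J | WJ.
Unchanged (no nullable symbols): S -> gb; E -> bg; J -> b; W -> b.

S -> J | JW | gb; E -> W | g | Eg | bg; J -> b | Eb; W -> J | b | WJ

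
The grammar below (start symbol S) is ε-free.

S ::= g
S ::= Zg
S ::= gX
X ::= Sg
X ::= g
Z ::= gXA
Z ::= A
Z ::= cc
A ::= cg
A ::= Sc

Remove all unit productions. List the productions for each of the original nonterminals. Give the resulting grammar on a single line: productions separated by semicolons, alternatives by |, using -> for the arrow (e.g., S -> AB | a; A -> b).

Unit productions: Z->A.
Unit pairs (A ⇒* B via units): (Z,A).
S: inherits non-unit rules of {S} → Zg | g | gX.
A: inherits non-unit rules of {A} → Sc | cg.
X: inherits non-unit rules of {X} → Sg | g.
Z: inherits non-unit rules of {A, Z} → Sc | cc | cg | gXA.

S -> g | Zg | gX; A -> Sc | cg; X -> g | Sg; Z -> Sc | cc | cg | gXA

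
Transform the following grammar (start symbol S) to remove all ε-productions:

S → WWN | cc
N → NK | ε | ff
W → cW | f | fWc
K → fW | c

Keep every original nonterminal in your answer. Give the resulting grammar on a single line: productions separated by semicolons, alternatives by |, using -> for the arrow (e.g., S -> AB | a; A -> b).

S -> WW | cc | WWN; K -> c | fW; N -> K | NK | ff; W -> f | cW | fWc

Nullable set: {N}.
S -> WWN: N nullable, giving WW | WWN.
Drop N -> ε.
N -> NK: N nullable, giving K | NK.
Unchanged (no nullable symbols): S -> cc; K -> c; K -> fW; N -> ff; W -> cW; W -> f; W -> fWc.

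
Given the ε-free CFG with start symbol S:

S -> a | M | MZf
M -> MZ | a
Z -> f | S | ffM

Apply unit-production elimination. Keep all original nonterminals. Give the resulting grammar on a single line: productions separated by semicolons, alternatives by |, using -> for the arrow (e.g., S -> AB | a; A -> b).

S -> a | MZ | MZf; M -> a | MZ; Z -> a | f | MZ | MZf | ffM

Unit productions: S->M, Z->S.
Unit pairs (A ⇒* B via units): (S,M), (Z,M), (Z,S).
S: inherits non-unit rules of {M, S} → MZ | MZf | a.
M: inherits non-unit rules of {M} → MZ | a.
Z: inherits non-unit rules of {M, S, Z} → MZ | MZf | a | f | ffM.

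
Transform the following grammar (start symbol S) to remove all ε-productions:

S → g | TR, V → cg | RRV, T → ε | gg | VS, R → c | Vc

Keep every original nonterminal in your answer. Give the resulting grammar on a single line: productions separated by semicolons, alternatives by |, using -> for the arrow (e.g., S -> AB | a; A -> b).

Nullable set: {T}.
S -> TR: T nullable, giving R | TR.
Drop T -> ε.
Unchanged (no nullable symbols): S -> g; R -> Vc; R -> c; T -> VS; T -> gg; V -> RRV; V -> cg.

S -> R | g | TR; R -> c | Vc; T -> VS | gg; V -> cg | RRV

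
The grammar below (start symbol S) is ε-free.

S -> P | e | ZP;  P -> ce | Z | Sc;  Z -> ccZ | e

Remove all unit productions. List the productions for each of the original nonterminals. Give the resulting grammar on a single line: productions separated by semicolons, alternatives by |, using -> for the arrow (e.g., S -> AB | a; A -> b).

Unit productions: P->Z, S->P.
Unit pairs (A ⇒* B via units): (P,Z), (S,P), (S,Z).
S: inherits non-unit rules of {P, S, Z} → Sc | ZP | ccZ | ce | e.
P: inherits non-unit rules of {P, Z} → Sc | ccZ | ce | e.
Z: inherits non-unit rules of {Z} → ccZ | e.

S -> e | Sc | ZP | ce | ccZ; P -> e | Sc | ce | ccZ; Z -> e | ccZ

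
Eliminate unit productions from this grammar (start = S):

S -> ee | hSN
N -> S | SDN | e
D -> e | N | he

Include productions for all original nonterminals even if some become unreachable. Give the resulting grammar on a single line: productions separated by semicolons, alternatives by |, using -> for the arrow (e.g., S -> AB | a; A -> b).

Unit productions: D->N, N->S.
Unit pairs (A ⇒* B via units): (D,N), (D,S), (N,S).
S: inherits non-unit rules of {S} → ee | hSN.
D: inherits non-unit rules of {D, N, S} → SDN | e | ee | hSN | he.
N: inherits non-unit rules of {N, S} → SDN | e | ee | hSN.

S -> ee | hSN; D -> e | ee | he | SDN | hSN; N -> e | ee | SDN | hSN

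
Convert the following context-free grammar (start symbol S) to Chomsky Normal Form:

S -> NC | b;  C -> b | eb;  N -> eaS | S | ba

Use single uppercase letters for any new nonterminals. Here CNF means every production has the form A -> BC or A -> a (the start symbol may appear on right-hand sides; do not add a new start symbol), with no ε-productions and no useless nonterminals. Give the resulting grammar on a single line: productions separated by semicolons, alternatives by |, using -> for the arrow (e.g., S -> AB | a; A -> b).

S -> b | NC; A -> e; B -> b; C -> b | AB; D -> a; E -> DS; N -> b | AE | BD | NC

No ε-productions.
After unit-elimination: S -> b | NC; C -> b | eb; N -> b | NC | ba | eaS.
TERM: introduce D -> a, B -> b, A -> e and substitute in every rule of length ≥2.
BIN: N -> ADS becomes N -> AE, E -> DS.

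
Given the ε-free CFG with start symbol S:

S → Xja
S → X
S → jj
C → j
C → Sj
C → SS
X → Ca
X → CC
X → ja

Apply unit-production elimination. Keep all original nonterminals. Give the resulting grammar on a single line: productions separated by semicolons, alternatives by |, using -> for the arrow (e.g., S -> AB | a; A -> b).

Unit productions: S->X.
Unit pairs (A ⇒* B via units): (S,X).
S: inherits non-unit rules of {S, X} → CC | Ca | Xja | ja | jj.
C: inherits non-unit rules of {C} → SS | Sj | j.
X: inherits non-unit rules of {X} → CC | Ca | ja.

S -> CC | Ca | ja | jj | Xja; C -> j | SS | Sj; X -> CC | Ca | ja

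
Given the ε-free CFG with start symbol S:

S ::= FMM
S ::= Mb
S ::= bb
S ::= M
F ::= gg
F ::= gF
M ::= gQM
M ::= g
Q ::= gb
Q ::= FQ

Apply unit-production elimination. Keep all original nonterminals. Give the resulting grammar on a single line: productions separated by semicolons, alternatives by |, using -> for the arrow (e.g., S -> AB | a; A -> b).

S -> g | Mb | bb | FMM | gQM; F -> gF | gg; M -> g | gQM; Q -> FQ | gb

Unit productions: S->M.
Unit pairs (A ⇒* B via units): (S,M).
S: inherits non-unit rules of {M, S} → FMM | Mb | bb | g | gQM.
F: inherits non-unit rules of {F} → gF | gg.
M: inherits non-unit rules of {M} → g | gQM.
Q: inherits non-unit rules of {Q} → FQ | gb.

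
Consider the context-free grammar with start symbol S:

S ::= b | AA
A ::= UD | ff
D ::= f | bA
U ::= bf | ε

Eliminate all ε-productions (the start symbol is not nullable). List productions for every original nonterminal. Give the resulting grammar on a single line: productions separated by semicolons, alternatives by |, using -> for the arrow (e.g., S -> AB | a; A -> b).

Nullable set: {U}.
A -> UD: U nullable, giving D | UD.
Drop U -> ε.
Unchanged (no nullable symbols): S -> AA; S -> b; A -> ff; D -> bA; D -> f; U -> bf.

S -> b | AA; A -> D | UD | ff; D -> f | bA; U -> bf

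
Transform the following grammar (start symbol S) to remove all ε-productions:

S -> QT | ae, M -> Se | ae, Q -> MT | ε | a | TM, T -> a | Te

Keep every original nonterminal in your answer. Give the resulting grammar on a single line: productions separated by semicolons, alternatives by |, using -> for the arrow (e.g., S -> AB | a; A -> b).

S -> T | QT | ae; M -> Se | ae; Q -> a | MT | TM; T -> a | Te

Nullable set: {Q}.
S -> QT: Q nullable, giving QT | T.
Drop Q -> ε.
Unchanged (no nullable symbols): S -> ae; M -> Se; M -> ae; Q -> MT; Q -> TM; Q -> a; T -> Te; T -> a.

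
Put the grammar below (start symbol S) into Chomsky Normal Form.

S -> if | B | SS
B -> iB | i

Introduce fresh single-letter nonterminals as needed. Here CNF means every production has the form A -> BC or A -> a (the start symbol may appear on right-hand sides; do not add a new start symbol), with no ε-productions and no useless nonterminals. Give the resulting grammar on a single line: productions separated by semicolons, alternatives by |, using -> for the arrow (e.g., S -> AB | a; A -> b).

No ε-productions.
After unit-elimination: S -> i | SS | iB | if; B -> i | iB.
TERM: introduce C -> f, A -> i and substitute in every rule of length ≥2.

S -> i | AB | AC | SS; A -> i; B -> i | AB; C -> f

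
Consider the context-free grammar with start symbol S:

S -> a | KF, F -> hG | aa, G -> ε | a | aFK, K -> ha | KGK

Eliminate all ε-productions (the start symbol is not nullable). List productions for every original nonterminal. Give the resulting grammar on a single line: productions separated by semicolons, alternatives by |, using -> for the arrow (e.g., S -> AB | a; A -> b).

S -> a | KF; F -> h | aa | hG; G -> a | aFK; K -> KK | ha | KGK

Nullable set: {G}.
F -> hG: G nullable, giving h | hG.
Drop G -> ε.
K -> KGK: G nullable, giving KGK | KK.
Unchanged (no nullable symbols): S -> KF; S -> a; F -> aa; G -> a; G -> aFK; K -> ha.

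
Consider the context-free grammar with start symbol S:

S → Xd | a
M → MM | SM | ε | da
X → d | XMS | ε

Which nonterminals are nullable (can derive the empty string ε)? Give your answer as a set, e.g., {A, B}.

Directly nullable (have an ε-rule): {M, X}.
Not nullable: S — each has a terminal in every rule's right-hand side or depends on a non-nullable symbol.

{M, X}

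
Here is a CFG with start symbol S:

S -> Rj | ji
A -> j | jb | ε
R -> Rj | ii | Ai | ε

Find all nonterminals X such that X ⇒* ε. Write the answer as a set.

{A, R}

Directly nullable (have an ε-rule): {A, R}.
Not nullable: S — each has a terminal in every rule's right-hand side or depends on a non-nullable symbol.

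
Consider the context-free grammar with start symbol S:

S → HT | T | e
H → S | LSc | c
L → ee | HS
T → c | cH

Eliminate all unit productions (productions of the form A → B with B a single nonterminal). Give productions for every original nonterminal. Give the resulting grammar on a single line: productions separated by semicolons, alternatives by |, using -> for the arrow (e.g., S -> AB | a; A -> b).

S -> c | e | HT | cH; H -> c | e | HT | cH | LSc; L -> HS | ee; T -> c | cH

Unit productions: H->S, S->T.
Unit pairs (A ⇒* B via units): (H,S), (H,T), (S,T).
S: inherits non-unit rules of {S, T} → HT | c | cH | e.
H: inherits non-unit rules of {H, S, T} → HT | LSc | c | cH | e.
L: inherits non-unit rules of {L} → HS | ee.
T: inherits non-unit rules of {T} → c | cH.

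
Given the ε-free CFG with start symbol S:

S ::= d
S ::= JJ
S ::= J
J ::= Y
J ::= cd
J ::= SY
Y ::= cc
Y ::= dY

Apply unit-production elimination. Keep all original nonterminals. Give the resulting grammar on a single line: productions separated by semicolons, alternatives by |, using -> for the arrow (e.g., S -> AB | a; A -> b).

S -> d | JJ | SY | cc | cd | dY; J -> SY | cc | cd | dY; Y -> cc | dY

Unit productions: J->Y, S->J.
Unit pairs (A ⇒* B via units): (J,Y), (S,J), (S,Y).
S: inherits non-unit rules of {J, S, Y} → JJ | SY | cc | cd | d | dY.
J: inherits non-unit rules of {J, Y} → SY | cc | cd | dY.
Y: inherits non-unit rules of {Y} → cc | dY.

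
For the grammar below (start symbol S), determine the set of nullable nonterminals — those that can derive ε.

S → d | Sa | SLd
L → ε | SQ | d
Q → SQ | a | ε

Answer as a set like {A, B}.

Directly nullable (have an ε-rule): {L, Q}.
Not nullable: S — each has a terminal in every rule's right-hand side or depends on a non-nullable symbol.

{L, Q}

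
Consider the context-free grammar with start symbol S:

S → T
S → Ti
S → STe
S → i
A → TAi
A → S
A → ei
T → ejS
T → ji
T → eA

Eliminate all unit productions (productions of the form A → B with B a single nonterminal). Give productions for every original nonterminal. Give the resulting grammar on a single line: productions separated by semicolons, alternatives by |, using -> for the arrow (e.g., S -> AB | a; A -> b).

S -> i | Ti | eA | ji | STe | ejS; A -> i | Ti | eA | ei | ji | STe | TAi | ejS; T -> eA | ji | ejS

Unit productions: A->S, S->T.
Unit pairs (A ⇒* B via units): (A,S), (A,T), (S,T).
S: inherits non-unit rules of {S, T} → STe | Ti | eA | ejS | i | ji.
A: inherits non-unit rules of {A, S, T} → STe | TAi | Ti | eA | ei | ejS | i | ji.
T: inherits non-unit rules of {T} → eA | ejS | ji.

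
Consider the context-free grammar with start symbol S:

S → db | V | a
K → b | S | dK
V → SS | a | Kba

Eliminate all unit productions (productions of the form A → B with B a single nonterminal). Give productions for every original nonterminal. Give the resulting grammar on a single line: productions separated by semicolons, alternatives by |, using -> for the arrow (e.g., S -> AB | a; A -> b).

Unit productions: K->S, S->V.
Unit pairs (A ⇒* B via units): (K,S), (K,V), (S,V).
S: inherits non-unit rules of {S, V} → Kba | SS | a | db.
K: inherits non-unit rules of {K, S, V} → Kba | SS | a | b | dK | db.
V: inherits non-unit rules of {V} → Kba | SS | a.

S -> a | SS | db | Kba; K -> a | b | SS | dK | db | Kba; V -> a | SS | Kba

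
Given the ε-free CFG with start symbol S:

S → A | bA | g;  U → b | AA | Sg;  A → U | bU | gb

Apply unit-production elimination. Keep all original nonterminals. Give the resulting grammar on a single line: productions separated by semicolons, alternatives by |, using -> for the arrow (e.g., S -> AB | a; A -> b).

S -> b | g | AA | Sg | bA | bU | gb; A -> b | AA | Sg | bU | gb; U -> b | AA | Sg

Unit productions: A->U, S->A.
Unit pairs (A ⇒* B via units): (A,U), (S,A), (S,U).
S: inherits non-unit rules of {A, S, U} → AA | Sg | b | bA | bU | g | gb.
A: inherits non-unit rules of {A, U} → AA | Sg | b | bU | gb.
U: inherits non-unit rules of {U} → AA | Sg | b.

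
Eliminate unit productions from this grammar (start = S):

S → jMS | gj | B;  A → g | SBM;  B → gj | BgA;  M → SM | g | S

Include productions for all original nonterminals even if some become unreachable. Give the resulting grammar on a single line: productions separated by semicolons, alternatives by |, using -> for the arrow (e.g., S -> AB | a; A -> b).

S -> gj | BgA | jMS; A -> g | SBM; B -> gj | BgA; M -> g | SM | gj | BgA | jMS

Unit productions: M->S, S->B.
Unit pairs (A ⇒* B via units): (M,B), (M,S), (S,B).
S: inherits non-unit rules of {B, S} → BgA | gj | jMS.
A: inherits non-unit rules of {A} → SBM | g.
B: inherits non-unit rules of {B} → BgA | gj.
M: inherits non-unit rules of {B, M, S} → BgA | SM | g | gj | jMS.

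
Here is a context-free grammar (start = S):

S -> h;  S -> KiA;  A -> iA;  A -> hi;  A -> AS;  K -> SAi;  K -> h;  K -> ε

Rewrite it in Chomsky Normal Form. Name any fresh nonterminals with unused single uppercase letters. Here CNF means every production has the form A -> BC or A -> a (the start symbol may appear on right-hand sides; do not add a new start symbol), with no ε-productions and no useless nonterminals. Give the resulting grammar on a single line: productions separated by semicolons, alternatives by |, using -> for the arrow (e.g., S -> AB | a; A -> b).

Nullable: {K}; after ε-elimination: S -> h | iA | KiA; A -> AS | hi | iA; K -> h | SAi.
No unit productions to eliminate.
TERM: introduce B -> h, C -> i and substitute in every rule of length ≥2.
BIN: K -> SAC becomes K -> SD, D -> AC; S -> KCA becomes S -> KE, E -> CA.

S -> h | CA | KE; A -> AS | BC | CA; B -> h; C -> i; D -> AC; E -> CA; K -> h | SD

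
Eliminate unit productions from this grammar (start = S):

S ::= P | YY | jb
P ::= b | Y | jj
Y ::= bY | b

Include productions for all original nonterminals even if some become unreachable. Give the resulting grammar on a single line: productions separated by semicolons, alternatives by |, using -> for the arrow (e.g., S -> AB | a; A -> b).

Unit productions: P->Y, S->P.
Unit pairs (A ⇒* B via units): (P,Y), (S,P), (S,Y).
S: inherits non-unit rules of {P, S, Y} → YY | b | bY | jb | jj.
P: inherits non-unit rules of {P, Y} → b | bY | jj.
Y: inherits non-unit rules of {Y} → b | bY.

S -> b | YY | bY | jb | jj; P -> b | bY | jj; Y -> b | bY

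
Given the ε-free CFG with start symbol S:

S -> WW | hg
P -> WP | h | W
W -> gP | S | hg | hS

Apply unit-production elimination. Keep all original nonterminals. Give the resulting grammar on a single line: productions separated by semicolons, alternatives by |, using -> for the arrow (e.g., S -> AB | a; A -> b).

S -> WW | hg; P -> h | WP | WW | gP | hS | hg; W -> WW | gP | hS | hg

Unit productions: P->W, W->S.
Unit pairs (A ⇒* B via units): (P,S), (P,W), (W,S).
S: inherits non-unit rules of {S} → WW | hg.
P: inherits non-unit rules of {P, S, W} → WP | WW | gP | h | hS | hg.
W: inherits non-unit rules of {S, W} → WW | gP | hS | hg.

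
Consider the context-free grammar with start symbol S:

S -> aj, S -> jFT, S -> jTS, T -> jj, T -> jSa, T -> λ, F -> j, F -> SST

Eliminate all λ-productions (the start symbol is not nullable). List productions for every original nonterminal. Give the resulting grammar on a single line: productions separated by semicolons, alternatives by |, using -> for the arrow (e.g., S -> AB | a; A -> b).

Nullable set: {T}.
S -> jFT: T nullable, giving jF | jFT.
S -> jTS: T nullable, giving jS | jTS.
F -> SST: T nullable, giving SS | SST.
Drop T -> λ.
Unchanged (no nullable symbols): S -> aj; F -> j; T -> jSa; T -> jj.

S -> aj | jF | jS | jFT | jTS; F -> j | SS | SST; T -> jj | jSa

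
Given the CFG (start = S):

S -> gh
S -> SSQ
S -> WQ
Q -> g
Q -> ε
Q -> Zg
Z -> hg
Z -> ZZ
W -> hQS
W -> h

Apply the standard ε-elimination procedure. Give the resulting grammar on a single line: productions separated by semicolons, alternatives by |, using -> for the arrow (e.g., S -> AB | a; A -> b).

Nullable set: {Q}.
S -> SSQ: Q nullable, giving SS | SSQ.
S -> WQ: Q nullable, giving W | WQ.
Drop Q -> ε.
W -> hQS: Q nullable, giving hQS | hS.
Unchanged (no nullable symbols): S -> gh; Q -> Zg; Q -> g; W -> h; Z -> ZZ; Z -> hg.

S -> W | SS | WQ | gh | SSQ; Q -> g | Zg; W -> h | hS | hQS; Z -> ZZ | hg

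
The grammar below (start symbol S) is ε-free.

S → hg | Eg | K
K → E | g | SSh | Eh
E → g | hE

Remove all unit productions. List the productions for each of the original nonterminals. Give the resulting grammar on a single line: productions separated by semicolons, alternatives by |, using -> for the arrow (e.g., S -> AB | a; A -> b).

Unit productions: K->E, S->K.
Unit pairs (A ⇒* B via units): (K,E), (S,E), (S,K).
S: inherits non-unit rules of {E, K, S} → Eg | Eh | SSh | g | hE | hg.
E: inherits non-unit rules of {E} → g | hE.
K: inherits non-unit rules of {E, K} → Eh | SSh | g | hE.

S -> g | Eg | Eh | hE | hg | SSh; E -> g | hE; K -> g | Eh | hE | SSh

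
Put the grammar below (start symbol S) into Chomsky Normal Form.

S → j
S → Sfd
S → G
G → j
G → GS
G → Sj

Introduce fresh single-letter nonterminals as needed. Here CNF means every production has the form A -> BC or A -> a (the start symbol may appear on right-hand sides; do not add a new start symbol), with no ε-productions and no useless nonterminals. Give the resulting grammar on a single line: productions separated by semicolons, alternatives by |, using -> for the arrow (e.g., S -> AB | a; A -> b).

S -> j | GS | SA | SD; A -> j; B -> f; C -> d; D -> BC; G -> j | GS | SA

No ε-productions.
After unit-elimination: S -> j | GS | Sj | Sfd; G -> j | GS | Sj.
TERM: introduce C -> d, B -> f, A -> j and substitute in every rule of length ≥2.
BIN: S -> SBC becomes S -> SD, D -> BC.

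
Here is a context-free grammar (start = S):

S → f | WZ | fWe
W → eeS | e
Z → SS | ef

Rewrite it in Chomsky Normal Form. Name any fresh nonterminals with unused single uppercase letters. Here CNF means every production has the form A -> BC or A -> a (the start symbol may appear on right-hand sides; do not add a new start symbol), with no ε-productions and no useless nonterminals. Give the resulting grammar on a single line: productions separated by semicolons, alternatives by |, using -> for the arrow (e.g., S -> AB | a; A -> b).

No ε-productions.
No unit productions to eliminate.
TERM: introduce B -> e, A -> f and substitute in every rule of length ≥2.
BIN: S -> AWB becomes S -> AC, C -> WB; W -> BBS becomes W -> BD, D -> BS.

S -> f | AC | WZ; A -> f; B -> e; C -> WB; D -> BS; W -> e | BD; Z -> BA | SS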